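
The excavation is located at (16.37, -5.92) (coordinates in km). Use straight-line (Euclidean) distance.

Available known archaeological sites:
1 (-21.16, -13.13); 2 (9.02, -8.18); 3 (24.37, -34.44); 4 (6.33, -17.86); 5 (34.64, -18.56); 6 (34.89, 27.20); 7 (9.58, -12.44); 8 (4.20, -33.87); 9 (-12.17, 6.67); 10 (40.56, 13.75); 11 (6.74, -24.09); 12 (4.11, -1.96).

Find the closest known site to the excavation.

2

Distances from (16.37, -5.92):
1: √((-37.53)² + (-7.21)²) = √(1408.5009 + 51.9841) = 38.22 km
2: √((-7.35)² + (-2.26)²) = √(54.0225 + 5.1076) = 7.69 km
3: √((8.00)² + (-28.52)²) = √(64.0000 + 813.3904) = 29.62 km
4: √((-10.04)² + (-11.94)²) = √(100.8016 + 142.5636) = 15.60 km
5: √((18.27)² + (-12.64)²) = √(333.7929 + 159.7696) = 22.22 km
6: √((18.52)² + (33.12)²) = √(342.9904 + 1096.9344) = 37.95 km
7: √((-6.79)² + (-6.52)²) = √(46.1041 + 42.5104) = 9.41 km
8: √((-12.17)² + (-27.95)²) = √(148.1089 + 781.2025) = 30.48 km
9: √((-28.54)² + (12.59)²) = √(814.5316 + 158.5081) = 31.19 km
10: √((24.19)² + (19.67)²) = √(585.1561 + 386.9089) = 31.18 km
11: √((-9.63)² + (-18.17)²) = √(92.7369 + 330.1489) = 20.56 km
12: √((-12.26)² + (3.96)²) = √(150.3076 + 15.6816) = 12.88 km
Minimum: 2 at 7.69 km.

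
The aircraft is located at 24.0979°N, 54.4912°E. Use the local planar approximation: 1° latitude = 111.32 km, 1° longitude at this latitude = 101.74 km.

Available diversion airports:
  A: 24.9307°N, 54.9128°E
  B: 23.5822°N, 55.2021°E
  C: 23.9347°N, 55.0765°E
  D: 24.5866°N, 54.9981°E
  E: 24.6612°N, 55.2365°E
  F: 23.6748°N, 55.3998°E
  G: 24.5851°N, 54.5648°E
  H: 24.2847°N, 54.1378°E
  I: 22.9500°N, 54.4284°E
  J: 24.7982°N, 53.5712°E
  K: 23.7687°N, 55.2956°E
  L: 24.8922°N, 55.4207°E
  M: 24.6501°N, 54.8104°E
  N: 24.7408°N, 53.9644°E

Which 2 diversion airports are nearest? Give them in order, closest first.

Distances from 24.0979°N, 54.4912°E:
A: √((0.8328·111.32)² + (0.4216·101.74)²) = √(8594.642732 + 1839.859548) = 102.1494 km
B: √((-0.5157·111.32)² + (0.7109·101.74)²) = √(3295.646775 + 5231.190011) = 92.3409 km
C: √((-0.1632·111.32)² + (0.5853·101.74)²) = √(330.055295 + 3546.014563) = 62.2581 km
D: √((0.4887·111.32)² + (0.5069·101.74)²) = √(2959.586744 + 2659.671803) = 74.9617 km
E: √((0.5633·111.32)² + (0.7453·101.74)²) = √(3932.112165 + 5749.706935) = 98.3962 km
F: √((-0.4231·111.32)² + (0.9086·101.74)²) = √(2218.362147 + 8545.331825) = 103.7482 km
G: √((0.4872·111.32)² + (0.0736·101.74)²) = √(2941.446506 + 56.071102) = 54.7496 km
H: √((0.1868·111.32)² + (-0.3534·101.74)²) = √(432.414391 + 1292.755985) = 41.5352 km
I: √((-1.1479·111.32)² + (-0.0628·101.74)²) = √(16328.808926 + 40.822797) = 127.9439 km
J: √((0.7003·111.32)² + (-0.9200·101.74)²) = √(6077.355591 + 8761.109761) = 121.8132 km
K: √((-0.3292·111.32)² + (0.8044·101.74)²) = √(1342.969187 + 6697.729294) = 89.6699 km
L: √((0.7943·111.32)² + (0.9295·101.74)²) = √(7818.357418 + 8942.979903) = 129.4656 km
M: √((0.5522·111.32)² + (0.3192·101.74)²) = √(3778.672039 + 1054.652125) = 69.5221 km
N: √((0.6429·111.32)² + (-0.5268·101.74)²) = √(5121.925378 + 2872.598962) = 89.4121 km
Sorted: H (41.5352 km) < G (54.7496 km) < C (62.2581 km) < M (69.5221 km) < …

H, G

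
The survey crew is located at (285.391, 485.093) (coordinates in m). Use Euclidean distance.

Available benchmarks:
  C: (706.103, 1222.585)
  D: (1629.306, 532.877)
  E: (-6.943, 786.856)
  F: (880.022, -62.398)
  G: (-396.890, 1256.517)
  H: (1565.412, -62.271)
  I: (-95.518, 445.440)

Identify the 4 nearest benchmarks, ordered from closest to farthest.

Distances from (285.391, 485.093):
C: 849.054 m
D: 1344.764 m
E: 420.143 m
F: 808.290 m
G: 1029.855 m
H: 1392.143 m
I: 382.967 m
Sorted: I (382.967 m) < E (420.143 m) < F (808.290 m) < C (849.054 m) < G (1029.855 m) < D (1344.764 m) < …

I, E, F, C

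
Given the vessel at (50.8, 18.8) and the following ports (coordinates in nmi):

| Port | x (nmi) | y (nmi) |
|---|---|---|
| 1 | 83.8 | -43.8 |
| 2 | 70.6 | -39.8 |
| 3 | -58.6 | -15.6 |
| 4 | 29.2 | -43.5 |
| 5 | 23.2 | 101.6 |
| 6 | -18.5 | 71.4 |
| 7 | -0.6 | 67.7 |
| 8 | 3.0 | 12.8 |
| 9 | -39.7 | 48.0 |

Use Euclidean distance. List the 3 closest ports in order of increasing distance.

Distances from (50.8, 18.8):
1: √((33.0)² + (-62.6)²) = √(1089.000 + 3918.760) = 70.8 nmi
2: √((19.8)² + (-58.6)²) = √(392.040 + 3433.960) = 61.9 nmi
3: √((-109.4)² + (-34.4)²) = √(11968.360 + 1183.360) = 114.7 nmi
4: √((-21.6)² + (-62.3)²) = √(466.560 + 3881.290) = 65.9 nmi
5: √((-27.6)² + (82.8)²) = √(761.760 + 6855.840) = 87.3 nmi
6: √((-69.3)² + (52.6)²) = √(4802.490 + 2766.760) = 87.0 nmi
7: √((-51.4)² + (48.9)²) = √(2641.960 + 2391.210) = 70.9 nmi
8: √((-47.8)² + (-6.0)²) = √(2284.840 + 36.000) = 48.2 nmi
9: √((-90.5)² + (29.2)²) = √(8190.250 + 852.640) = 95.1 nmi
Sorted: 8 (48.2 nmi) < 2 (61.9 nmi) < 4 (65.9 nmi) < 1 (70.8 nmi) < 7 (70.9 nmi) < …

8, 2, 4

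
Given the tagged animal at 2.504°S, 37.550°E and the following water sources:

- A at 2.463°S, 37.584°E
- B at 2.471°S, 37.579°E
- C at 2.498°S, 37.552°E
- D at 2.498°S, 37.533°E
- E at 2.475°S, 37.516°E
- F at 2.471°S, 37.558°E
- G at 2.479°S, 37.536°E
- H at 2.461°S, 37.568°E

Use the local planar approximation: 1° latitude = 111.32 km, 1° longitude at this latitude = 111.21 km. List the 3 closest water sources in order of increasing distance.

C, D, G

Distances from 2.504°S, 37.550°E:
A: 5.927 km
B: 4.888 km
C: 0.704 km
D: 2.005 km
E: 4.972 km
F: 3.780 km
G: 3.189 km
H: 5.188 km
Sorted: C (0.704 km) < D (2.005 km) < G (3.189 km) < F (3.780 km) < B (4.888 km) < …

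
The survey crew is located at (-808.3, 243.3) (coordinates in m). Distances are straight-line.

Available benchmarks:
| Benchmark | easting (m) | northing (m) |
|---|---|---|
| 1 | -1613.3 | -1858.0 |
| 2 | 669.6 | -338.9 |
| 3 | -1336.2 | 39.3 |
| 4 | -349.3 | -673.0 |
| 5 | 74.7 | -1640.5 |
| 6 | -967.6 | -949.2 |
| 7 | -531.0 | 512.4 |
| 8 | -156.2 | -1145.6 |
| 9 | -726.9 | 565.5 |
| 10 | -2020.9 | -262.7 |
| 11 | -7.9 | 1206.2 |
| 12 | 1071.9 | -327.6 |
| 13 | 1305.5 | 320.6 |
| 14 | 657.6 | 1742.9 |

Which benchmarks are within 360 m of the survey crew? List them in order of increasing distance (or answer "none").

9

Distances from (-808.3, 243.3):
1: √((-805.0)² + (-2101.3)²) = √(648025.000 + 4415461.690) = 2250.2 m
2: √((1477.9)² + (-582.2)²) = √(2184188.410 + 338956.840) = 1588.4 m
3: √((-527.9)² + (-204.0)²) = √(278678.410 + 41616.000) = 565.9 m
4: √((459.0)² + (-916.3)²) = √(210681.000 + 839605.690) = 1024.8 m
5: √((883.0)² + (-1883.8)²) = √(779689.000 + 3548702.440) = 2080.5 m
6: √((-159.3)² + (-1192.5)²) = √(25376.490 + 1422056.250) = 1203.1 m
7: √((277.3)² + (269.1)²) = √(76895.290 + 72414.810) = 386.4 m
8: √((652.1)² + (-1388.9)²) = √(425234.410 + 1929043.210) = 1534.4 m
9: √((81.4)² + (322.2)²) = √(6625.960 + 103812.840) = 332.3 m
10: √((-1212.6)² + (-506.0)²) = √(1470398.760 + 256036.000) = 1313.9 m
11: √((800.4)² + (962.9)²) = √(640640.160 + 927176.410) = 1252.1 m
12: √((1880.2)² + (-570.9)²) = √(3535152.040 + 325926.810) = 1965.0 m
13: √((2113.8)² + (77.3)²) = √(4468150.440 + 5975.290) = 2115.2 m
14: √((1465.9)² + (1499.6)²) = √(2148862.810 + 2248800.160) = 2097.1 m
Threshold 360 m: 9 (332.3 m) is within range.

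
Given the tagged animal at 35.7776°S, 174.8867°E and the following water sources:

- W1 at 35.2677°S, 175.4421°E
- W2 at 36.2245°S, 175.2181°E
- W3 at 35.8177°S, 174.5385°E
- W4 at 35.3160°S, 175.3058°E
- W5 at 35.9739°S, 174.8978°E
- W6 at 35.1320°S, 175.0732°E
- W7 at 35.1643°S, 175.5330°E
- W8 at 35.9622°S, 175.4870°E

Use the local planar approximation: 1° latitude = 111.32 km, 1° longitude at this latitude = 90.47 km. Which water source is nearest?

W5

Distances from 35.7776°S, 174.8867°E:
W1: √((0.5099·111.32)² + (0.5554·90.47)²) = √(3221.932364 + 2524.764828) = 75.8070 km
W2: √((-0.4469·111.32)² + (0.3314·90.47)²) = √(2474.953847 + 898.905813) = 58.0849 km
W3: √((-0.0401·111.32)² + (-0.3482·90.47)²) = √(19.926689 + 992.354205) = 31.8164 km
W4: √((0.4616·111.32)² + (0.4191·90.47)²) = √(2640.450289 + 1437.621312) = 63.8598 km
W5: √((-0.1963·111.32)² + (0.0111·90.47)²) = √(477.514974 + 1.008452) = 21.8752 km
W6: √((0.6456·111.32)² + (0.1865·90.47)²) = √(5165.037021 + 284.686487) = 73.8222 km
W7: √((0.6133·111.32)² + (0.6463·90.47)²) = √(4661.141903 + 3418.829892) = 89.8887 km
W8: √((-0.1846·111.32)² + (0.6003·90.47)²) = √(422.289019 + 2949.482796) = 58.0670 km
Minimum: W5 at 21.8752 km.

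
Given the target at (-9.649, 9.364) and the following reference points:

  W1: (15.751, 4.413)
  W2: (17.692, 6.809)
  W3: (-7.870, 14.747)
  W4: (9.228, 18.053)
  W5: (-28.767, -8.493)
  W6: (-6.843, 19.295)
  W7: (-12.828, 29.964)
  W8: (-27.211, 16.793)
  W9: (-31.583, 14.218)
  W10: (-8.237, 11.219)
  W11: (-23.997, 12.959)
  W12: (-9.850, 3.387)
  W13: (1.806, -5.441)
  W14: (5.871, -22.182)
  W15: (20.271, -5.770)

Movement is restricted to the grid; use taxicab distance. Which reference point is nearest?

Distances from (-9.649, 9.364):
W1: |25.400| + |-4.951| = 25.400 + 4.951 = 30.351
W2: |27.341| + |-2.555| = 27.341 + 2.555 = 29.896
W3: |1.779| + |5.383| = 1.779 + 5.383 = 7.162
W4: |18.877| + |8.689| = 18.877 + 8.689 = 27.566
W5: |-19.118| + |-17.857| = 19.118 + 17.857 = 36.975
W6: |2.806| + |9.931| = 2.806 + 9.931 = 12.737
W7: |-3.179| + |20.600| = 3.179 + 20.600 = 23.779
W8: |-17.562| + |7.429| = 17.562 + 7.429 = 24.991
W9: |-21.934| + |4.854| = 21.934 + 4.854 = 26.788
W10: |1.412| + |1.855| = 1.412 + 1.855 = 3.267
W11: |-14.348| + |3.595| = 14.348 + 3.595 = 17.943
W12: |-0.201| + |-5.977| = 0.201 + 5.977 = 6.178
W13: |11.455| + |-14.805| = 11.455 + 14.805 = 26.260
W14: |15.520| + |-31.546| = 15.520 + 31.546 = 47.066
W15: |29.920| + |-15.134| = 29.920 + 15.134 = 45.054
Minimum: W10 at 3.267.

W10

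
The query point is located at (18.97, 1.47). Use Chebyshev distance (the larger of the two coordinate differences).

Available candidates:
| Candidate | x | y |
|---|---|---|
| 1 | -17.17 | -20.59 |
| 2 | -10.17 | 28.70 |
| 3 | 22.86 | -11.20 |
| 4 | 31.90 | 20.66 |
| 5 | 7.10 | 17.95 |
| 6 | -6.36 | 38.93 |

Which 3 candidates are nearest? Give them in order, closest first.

Distances from (18.97, 1.47):
1: 36.14
2: 29.14
3: 12.67
4: 19.19
5: 16.48
6: 37.46
Sorted: 3 (12.67) < 5 (16.48) < 4 (19.19) < 2 (29.14) < 1 (36.14) < …

3, 5, 4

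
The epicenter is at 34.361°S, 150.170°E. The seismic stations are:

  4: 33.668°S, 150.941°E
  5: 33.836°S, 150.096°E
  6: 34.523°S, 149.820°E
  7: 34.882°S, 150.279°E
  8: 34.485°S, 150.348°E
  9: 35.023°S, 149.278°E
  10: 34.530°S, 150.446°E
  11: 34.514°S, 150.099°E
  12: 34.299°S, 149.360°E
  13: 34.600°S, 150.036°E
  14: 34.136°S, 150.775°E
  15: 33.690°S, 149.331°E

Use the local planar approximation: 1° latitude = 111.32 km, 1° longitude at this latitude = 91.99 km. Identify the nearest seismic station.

11

Distances from 34.361°S, 150.170°E:
4: √((0.693·111.32)² + (0.771·91.99)²) = √(5951.31400 + 5030.25491) = 104.793 km
5: √((0.525·111.32)² + (-0.074·91.99)²) = √(3415.58425 + 46.33879) = 58.838 km
6: √((-0.162·111.32)² + (-0.350·91.99)²) = √(325.21939 + 1036.61461) = 36.903 km
7: √((-0.521·111.32)² + (0.109·91.99)²) = √(3363.73553 + 100.53892) = 58.858 km
8: √((-0.124·111.32)² + (0.178·91.99)²) = √(190.54158 + 268.11508) = 21.416 km
9: √((-0.662·111.32)² + (-0.892·91.99)²) = √(5430.78205 + 6733.03615) = 110.290 km
10: √((-0.169·111.32)² + (0.276·91.99)²) = √(353.93198 + 644.61351) = 31.600 km
11: √((-0.153·111.32)² + (-0.071·91.99)²) = √(290.08766 + 42.65775) = 18.241 km
12: √((0.062·111.32)² + (-0.810·91.99)²) = √(47.63540 + 5552.02324) = 74.831 km
13: √((-0.239·111.32)² + (-0.134·91.99)²) = √(707.85157 + 151.94655) = 29.322 km
14: √((0.225·111.32)² + (0.605·91.99)²) = √(627.35221 + 3097.36215) = 61.030 km
15: √((0.671·111.32)² + (-0.839·91.99)²) = √(5579.45059 + 5956.69220) = 107.406 km
Minimum: 11 at 18.241 km.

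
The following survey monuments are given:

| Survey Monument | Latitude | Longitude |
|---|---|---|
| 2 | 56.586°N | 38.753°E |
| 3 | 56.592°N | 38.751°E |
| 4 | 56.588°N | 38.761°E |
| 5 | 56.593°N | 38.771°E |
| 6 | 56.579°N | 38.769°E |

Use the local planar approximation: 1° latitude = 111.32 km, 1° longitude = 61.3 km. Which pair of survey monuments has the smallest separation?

2 and 4

Pairwise distances:
2–3: 0.679 km
2–4: 0.539 km
2–5: 1.351 km
2–6: 1.253 km
3–4: 0.758 km
3–5: 1.231 km
3–6: 1.820 km
4–5: 0.828 km
4–6: 1.115 km
5–6: 1.563 km
Closest pair: 2–4 at 0.539 km.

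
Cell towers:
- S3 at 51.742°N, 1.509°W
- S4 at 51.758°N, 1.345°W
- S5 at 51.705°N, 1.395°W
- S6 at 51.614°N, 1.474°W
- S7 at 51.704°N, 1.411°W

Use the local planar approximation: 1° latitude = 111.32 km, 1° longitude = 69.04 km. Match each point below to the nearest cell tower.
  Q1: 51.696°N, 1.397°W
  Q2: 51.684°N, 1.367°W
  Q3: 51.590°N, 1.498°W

Q1→S5; Q2→S5; Q3→S6

Q1 at 51.696°N, 1.397°W:
  S3: 9.274 km
  S4: 7.780 km
  S5: 1.011 km
  S6: 10.563 km
  S7: 1.314 km
  → nearest: S5 (1.011 km)
Q2 at 51.684°N, 1.367°W:
  S3: 11.739 km
  S4: 8.377 km
  S5: 3.033 km
  S6: 10.737 km
  S7: 3.766 km
  → nearest: S5 (3.033 km)
Q3 at 51.590°N, 1.498°W:
  S3: 16.938 km
  S4: 21.479 km
  S5: 14.644 km
  S6: 3.144 km
  S7: 14.040 km
  → nearest: S6 (3.144 km)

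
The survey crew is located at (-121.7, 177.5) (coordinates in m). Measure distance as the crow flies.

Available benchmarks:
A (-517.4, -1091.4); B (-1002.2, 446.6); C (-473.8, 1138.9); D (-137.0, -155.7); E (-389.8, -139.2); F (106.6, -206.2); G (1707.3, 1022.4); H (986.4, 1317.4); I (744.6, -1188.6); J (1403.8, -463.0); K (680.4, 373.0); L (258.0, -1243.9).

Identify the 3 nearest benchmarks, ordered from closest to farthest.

Distances from (-121.7, 177.5):
A: 1329.2 m
B: 920.7 m
C: 1023.8 m
D: 333.6 m
E: 414.9 m
F: 446.5 m
G: 2014.7 m
H: 1589.7 m
I: 1617.6 m
J: 1654.5 m
K: 825.6 m
L: 1471.2 m
Sorted: D (333.6 m) < E (414.9 m) < F (446.5 m) < K (825.6 m) < B (920.7 m) < …

D, E, F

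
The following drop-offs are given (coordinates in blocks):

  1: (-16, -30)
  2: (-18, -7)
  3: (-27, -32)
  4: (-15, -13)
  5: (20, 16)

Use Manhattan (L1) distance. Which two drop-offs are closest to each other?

2 and 4

Pairwise distances:
1–2: 25 blocks
1–3: 13 blocks
1–4: 18 blocks
1–5: 82 blocks
2–3: 34 blocks
2–4: 9 blocks
2–5: 61 blocks
3–4: 31 blocks
3–5: 95 blocks
4–5: 64 blocks
Closest pair: 2–4 at 9 blocks.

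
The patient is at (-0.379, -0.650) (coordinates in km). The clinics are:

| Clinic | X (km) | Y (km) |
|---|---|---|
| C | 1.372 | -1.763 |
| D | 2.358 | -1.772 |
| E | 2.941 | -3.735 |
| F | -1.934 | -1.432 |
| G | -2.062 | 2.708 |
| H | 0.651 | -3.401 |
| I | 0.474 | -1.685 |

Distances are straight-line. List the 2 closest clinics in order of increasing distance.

I, F

Distances from (-0.379, -0.650):
C: √((1.751)² + (-1.113)²) = √(3.06600 + 1.23877) = 2.075 km
D: √((2.737)² + (-1.122)²) = √(7.49117 + 1.25888) = 2.958 km
E: √((3.320)² + (-3.085)²) = √(11.02240 + 9.51722) = 4.532 km
F: √((-1.555)² + (-0.782)²) = √(2.41802 + 0.61152) = 1.741 km
G: √((-1.683)² + (3.358)²) = √(2.83249 + 11.27616) = 3.756 km
H: √((1.030)² + (-2.751)²) = √(1.06090 + 7.56800) = 2.937 km
I: √((0.853)² + (-1.035)²) = √(0.72761 + 1.07123) = 1.341 km
Sorted: I (1.341 km) < F (1.741 km) < C (2.075 km) < H (2.937 km) < …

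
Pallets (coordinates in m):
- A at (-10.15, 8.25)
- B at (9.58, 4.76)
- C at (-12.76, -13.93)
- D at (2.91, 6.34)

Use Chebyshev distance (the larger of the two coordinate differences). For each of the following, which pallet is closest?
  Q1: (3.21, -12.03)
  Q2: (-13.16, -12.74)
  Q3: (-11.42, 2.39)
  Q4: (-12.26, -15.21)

Q1 at (3.21, -12.03):
  A: 20.28 m
  B: 16.79 m
  C: 15.97 m
  D: 18.37 m
  → nearest: C (15.97 m)
Q2 at (-13.16, -12.74):
  A: 20.99 m
  B: 22.74 m
  C: 1.19 m
  D: 19.08 m
  → nearest: C (1.19 m)
Q3 at (-11.42, 2.39):
  A: 5.86 m
  B: 21.00 m
  C: 16.32 m
  D: 14.33 m
  → nearest: A (5.86 m)
Q4 at (-12.26, -15.21):
  A: 23.46 m
  B: 21.84 m
  C: 1.28 m
  D: 21.55 m
  → nearest: C (1.28 m)

Q1→C; Q2→C; Q3→A; Q4→C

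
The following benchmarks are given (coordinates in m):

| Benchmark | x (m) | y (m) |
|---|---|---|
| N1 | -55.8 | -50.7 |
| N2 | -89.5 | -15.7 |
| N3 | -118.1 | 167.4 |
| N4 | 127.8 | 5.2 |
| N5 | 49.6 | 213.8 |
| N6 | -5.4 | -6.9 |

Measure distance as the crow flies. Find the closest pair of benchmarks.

N1 and N2

Pairwise distances:
N1–N2: 48.6 m
N1–N3: 226.8 m
N1–N4: 191.9 m
N1–N5: 284.7 m
N1–N6: 66.8 m
N2–N3: 185.3 m
N2–N4: 218.3 m
N2–N5: 268.4 m
N2–N6: 84.6 m
N3–N4: 294.6 m
N3–N5: 174.0 m
N3–N6: 207.6 m
N4–N5: 222.8 m
N4–N6: 133.7 m
N5–N6: 227.4 m
Closest pair: N1–N2 at 48.6 m.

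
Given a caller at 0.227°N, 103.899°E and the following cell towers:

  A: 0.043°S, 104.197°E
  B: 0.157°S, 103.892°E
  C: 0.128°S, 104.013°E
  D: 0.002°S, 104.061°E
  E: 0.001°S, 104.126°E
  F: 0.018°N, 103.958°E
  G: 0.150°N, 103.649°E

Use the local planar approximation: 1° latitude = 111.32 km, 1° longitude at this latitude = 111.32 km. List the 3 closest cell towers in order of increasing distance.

F, G, D

Distances from 0.227°N, 103.899°E:
A: 44.764 km
B: 42.754 km
C: 41.506 km
D: 31.226 km
E: 35.815 km
F: 24.175 km
G: 29.120 km
Sorted: F (24.175 km) < G (29.120 km) < D (31.226 km) < E (35.815 km) < C (41.506 km) < …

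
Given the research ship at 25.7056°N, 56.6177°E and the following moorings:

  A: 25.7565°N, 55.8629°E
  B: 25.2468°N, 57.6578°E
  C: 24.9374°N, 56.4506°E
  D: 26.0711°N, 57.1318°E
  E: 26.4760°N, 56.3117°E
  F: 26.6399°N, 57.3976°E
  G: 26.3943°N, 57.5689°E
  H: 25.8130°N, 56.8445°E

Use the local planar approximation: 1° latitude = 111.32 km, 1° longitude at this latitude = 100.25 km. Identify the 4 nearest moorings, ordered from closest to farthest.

Distances from 25.7056°N, 56.6177°E:
A: √((0.0509·111.32)² + (-0.7548·100.25)²) = √(32.105686 + 5725.752160) = 75.8805 km
B: √((-0.4588·111.32)² + (1.0401·100.25)²) = √(2608.514251 + 10872.238114) = 116.1066 km
C: √((-0.7682·111.32)² + (-0.1671·100.25)²) = √(7312.990361 + 280.621966) = 87.1413 km
D: √((0.3655·111.32)² + (0.5141·100.25)²) = √(1655.469401 + 2656.219559) = 65.6635 km
E: √((0.7704·111.32)² + (-0.3060·100.25)²) = √(7354.936771 + 941.047652) = 91.0823 km
F: √((0.9343·111.32)² + (0.7799·100.25)²) = √(10817.305447 + 6112.890316) = 130.1161 km
G: √((0.6887·111.32)² + (0.9512·100.25)²) = √(5877.688436 + 9093.110021) = 122.3552 km
H: √((0.1074·111.32)² + (0.2268·100.25)²) = √(142.940388 + 516.957527) = 25.6885 km
Sorted: H (25.6885 km) < D (65.6635 km) < A (75.8805 km) < C (87.1413 km) < E (91.0823 km) < B (116.1066 km) < …

H, D, A, C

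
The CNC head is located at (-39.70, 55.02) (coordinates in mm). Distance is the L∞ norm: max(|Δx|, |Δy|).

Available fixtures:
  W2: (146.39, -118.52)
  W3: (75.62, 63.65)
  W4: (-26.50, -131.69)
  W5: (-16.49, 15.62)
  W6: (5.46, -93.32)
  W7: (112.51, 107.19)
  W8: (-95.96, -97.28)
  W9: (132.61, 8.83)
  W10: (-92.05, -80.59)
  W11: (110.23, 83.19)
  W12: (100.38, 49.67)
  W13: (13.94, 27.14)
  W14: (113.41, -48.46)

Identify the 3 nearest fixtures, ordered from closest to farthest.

Distances from (-39.70, 55.02):
W2: 186.09 mm
W3: 115.32 mm
W4: 186.71 mm
W5: 39.40 mm
W6: 148.34 mm
W7: 152.21 mm
W8: 152.30 mm
W9: 172.31 mm
W10: 135.61 mm
W11: 149.93 mm
W12: 140.08 mm
W13: 53.64 mm
W14: 153.11 mm
Sorted: W5 (39.40 mm) < W13 (53.64 mm) < W3 (115.32 mm) < W10 (135.61 mm) < W12 (140.08 mm) < …

W5, W13, W3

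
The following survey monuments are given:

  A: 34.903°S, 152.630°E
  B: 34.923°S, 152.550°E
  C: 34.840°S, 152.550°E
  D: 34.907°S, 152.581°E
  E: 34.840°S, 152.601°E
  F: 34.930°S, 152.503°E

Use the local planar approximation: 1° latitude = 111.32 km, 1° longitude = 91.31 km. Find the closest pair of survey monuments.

B and D

Pairwise distances:
A–B: 7.637 km
A–C: 10.126 km
A–D: 4.496 km
A–E: 7.496 km
A–F: 11.980 km
B–C: 9.240 km
B–D: 3.344 km
B–E: 10.347 km
B–F: 4.362 km
C–D: 7.978 km
C–E: 4.657 km
C–F: 10.899 km
D–E: 7.679 km
D–F: 7.568 km
E–F: 13.433 km
Closest pair: B–D at 3.344 km.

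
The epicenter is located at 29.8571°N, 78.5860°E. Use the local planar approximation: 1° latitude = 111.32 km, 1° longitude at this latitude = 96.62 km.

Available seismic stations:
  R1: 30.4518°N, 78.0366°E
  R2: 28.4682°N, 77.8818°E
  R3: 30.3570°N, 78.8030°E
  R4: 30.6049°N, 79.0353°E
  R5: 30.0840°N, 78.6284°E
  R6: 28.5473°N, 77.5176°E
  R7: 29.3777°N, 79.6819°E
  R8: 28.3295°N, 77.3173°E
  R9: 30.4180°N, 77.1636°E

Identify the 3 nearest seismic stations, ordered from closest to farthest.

Distances from 29.8571°N, 78.5860°E:
R1: √((0.5947·111.32)² + (-0.5494·96.62)²) = √(4382.705334 + 2817.807862) = 84.8558 km
R2: √((-1.3889·111.32)² + (-0.7042·96.62)²) = √(23904.978154 + 4629.414928) = 168.9213 km
R3: √((0.4999·111.32)² + (0.2170·96.62)²) = √(3096.796510 + 439.595800) = 59.4676 km
R4: √((0.7478·111.32)² + (0.4493·96.62)²) = √(6929.746008 + 1884.546698) = 93.8845 km
R5: √((0.2269·111.32)² + (0.0424·96.62)²) = √(637.992226 + 16.782853) = 25.5886 km
R6: √((-1.3098·111.32)² + (-1.0684·96.62)²) = √(21259.662586 + 10656.186801) = 178.6501 km
R7: √((-0.4794·111.32)² + (1.0959·96.62)²) = √(2848.016196 + 11211.814924) = 118.5742 km
R8: √((-1.5276·111.32)² + (-1.2687·96.62)²) = √(28917.829629 + 15026.296220) = 209.6285 km
R9: √((0.5609·111.32)² + (-1.4224·96.62)²) = √(3898.677174 + 18887.633785) = 150.9514 km
Sorted: R5 (25.5886 km) < R3 (59.4676 km) < R1 (84.8558 km) < R4 (93.8845 km) < R7 (118.5742 km) < …

R5, R3, R1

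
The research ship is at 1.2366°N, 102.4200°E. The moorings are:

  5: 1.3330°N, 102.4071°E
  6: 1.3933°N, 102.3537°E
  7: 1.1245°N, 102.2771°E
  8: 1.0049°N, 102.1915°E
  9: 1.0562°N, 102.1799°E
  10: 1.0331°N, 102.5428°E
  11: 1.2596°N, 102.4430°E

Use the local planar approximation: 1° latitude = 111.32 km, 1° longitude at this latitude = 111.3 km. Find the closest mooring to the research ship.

Distances from 1.2366°N, 102.4200°E:
5: √((0.0964·111.32)² + (-0.0129·111.3)²) = √(115.159684 + 2.061435) = 10.8269 km
6: √((0.1567·111.32)² + (-0.0663·111.3)²) = √(304.287693 + 54.452445) = 18.9404 km
7: √((-0.1121·111.32)² + (-0.1429·111.3)²) = √(155.724742 + 252.961709) = 20.2160 km
8: √((-0.2317·111.32)² + (-0.2285·111.3)²) = √(665.270802 + 646.789167) = 36.2224 km
9: √((-0.1804·111.32)² + (-0.2401·111.3)²) = √(403.291865 + 714.125677) = 33.4278 km
10: √((-0.2035·111.32)² + (0.1228·111.3)²) = √(513.186499 + 186.804383) = 26.4573 km
11: √((0.0230·111.32)² + (0.0230·111.3)²) = √(6.555443 + 6.553088) = 3.6206 km
Minimum: 11 at 3.6206 km.

11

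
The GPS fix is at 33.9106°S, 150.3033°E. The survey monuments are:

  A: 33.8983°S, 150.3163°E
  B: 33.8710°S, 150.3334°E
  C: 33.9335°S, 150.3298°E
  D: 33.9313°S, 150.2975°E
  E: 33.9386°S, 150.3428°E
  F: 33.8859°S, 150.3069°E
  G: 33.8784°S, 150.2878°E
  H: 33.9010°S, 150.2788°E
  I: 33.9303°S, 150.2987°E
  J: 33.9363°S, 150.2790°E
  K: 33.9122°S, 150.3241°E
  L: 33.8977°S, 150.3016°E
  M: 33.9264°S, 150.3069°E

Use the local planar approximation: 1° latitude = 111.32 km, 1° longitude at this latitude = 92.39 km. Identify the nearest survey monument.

L

Distances from 33.9106°S, 150.3033°E:
A: √((0.0123·111.32)² + (0.0130·92.39)²) = √(1.874807 + 1.442569) = 1.8214 km
B: √((0.0396·111.32)² + (0.0301·92.39)²) = √(19.432862 + 7.733622) = 5.2121 km
C: √((-0.0229·111.32)² + (0.0265·92.39)²) = √(6.498563 + 5.994344) = 3.5345 km
D: √((-0.0207·111.32)² + (-0.0058·92.39)²) = √(5.309909 + 0.287148) = 2.3658 km
E: √((-0.0280·111.32)² + (0.0395·92.39)²) = √(9.715440 + 13.318157) = 4.7993 km
F: √((0.0247·111.32)² + (0.0036·92.39)²) = √(7.560322 + 0.110625) = 2.7696 km
G: √((0.0322·111.32)² + (-0.0155·92.39)²) = √(12.848669 + 2.050753) = 3.8600 km
H: √((0.0096·111.32)² + (-0.0245·92.39)²) = √(1.142060 + 5.123681) = 2.5031 km
I: √((-0.0197·111.32)² + (-0.0046·92.39)²) = √(4.809267 + 0.180620) = 2.2338 km
J: √((-0.0257·111.32)² + (-0.0243·92.39)²) = √(8.184886 + 5.040371) = 3.6367 km
K: √((-0.0016·111.32)² + (0.0208·92.39)²) = √(0.031724 + 3.692977) = 1.9299 km
L: √((0.0129·111.32)² + (-0.0017·92.39)²) = √(2.062176 + 0.024669) = 1.4446 km
M: √((-0.0158·111.32)² + (0.0036·92.39)²) = √(3.093574 + 0.110625) = 1.7900 km
Minimum: L at 1.4446 km.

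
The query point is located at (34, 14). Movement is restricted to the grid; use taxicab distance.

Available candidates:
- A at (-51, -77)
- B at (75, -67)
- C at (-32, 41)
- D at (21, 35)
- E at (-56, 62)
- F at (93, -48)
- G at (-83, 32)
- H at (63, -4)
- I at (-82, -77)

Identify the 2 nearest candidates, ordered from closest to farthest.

Distances from (34, 14):
A: 176
B: 122
C: 93
D: 34
E: 138
F: 121
G: 135
H: 47
I: 207
Sorted: D (34) < H (47) < C (93) < F (121) < …

D, H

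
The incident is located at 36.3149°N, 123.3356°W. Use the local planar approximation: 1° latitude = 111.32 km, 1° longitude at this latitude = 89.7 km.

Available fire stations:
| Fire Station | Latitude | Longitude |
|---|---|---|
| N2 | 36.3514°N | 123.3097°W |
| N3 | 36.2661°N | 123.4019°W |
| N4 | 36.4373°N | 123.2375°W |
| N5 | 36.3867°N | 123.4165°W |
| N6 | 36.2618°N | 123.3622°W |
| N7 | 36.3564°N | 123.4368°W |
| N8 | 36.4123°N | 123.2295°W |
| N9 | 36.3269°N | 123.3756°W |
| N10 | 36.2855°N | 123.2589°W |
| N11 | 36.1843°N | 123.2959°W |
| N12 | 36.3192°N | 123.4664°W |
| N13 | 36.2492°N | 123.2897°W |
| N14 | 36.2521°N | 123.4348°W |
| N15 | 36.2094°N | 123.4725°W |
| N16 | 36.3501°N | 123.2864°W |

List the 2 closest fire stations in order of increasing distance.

Distances from 36.3149°N, 123.3356°W:
N2: 4.6805 km
N3: 8.0548 km
N4: 16.2200 km
N5: 10.7956 km
N6: 6.3745 km
N7: 10.1856 km
N8: 14.4270 km
N9: 3.8286 km
N10: 7.6188 km
N11: 14.9682 km
N12: 11.7425 km
N13: 8.3930 km
N14: 11.3160 km
N15: 16.9919 km
N16: 5.9018 km
Sorted: N9 (3.8286 km) < N2 (4.6805 km) < N16 (5.9018 km) < N6 (6.3745 km) < …

N9, N2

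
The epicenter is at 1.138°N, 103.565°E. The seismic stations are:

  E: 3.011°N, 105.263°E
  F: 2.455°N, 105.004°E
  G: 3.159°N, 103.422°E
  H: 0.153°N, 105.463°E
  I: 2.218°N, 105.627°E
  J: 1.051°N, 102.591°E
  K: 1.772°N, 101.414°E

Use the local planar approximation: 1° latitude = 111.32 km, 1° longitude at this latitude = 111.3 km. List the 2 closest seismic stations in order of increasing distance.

Distances from 1.138°N, 103.565°E:
E: 281.406 km
F: 217.130 km
G: 225.540 km
H: 238.010 km
I: 259.084 km
J: 108.838 km
K: 249.593 km
Sorted: J (108.838 km) < F (217.130 km) < G (225.540 km) < H (238.010 km) < …

J, F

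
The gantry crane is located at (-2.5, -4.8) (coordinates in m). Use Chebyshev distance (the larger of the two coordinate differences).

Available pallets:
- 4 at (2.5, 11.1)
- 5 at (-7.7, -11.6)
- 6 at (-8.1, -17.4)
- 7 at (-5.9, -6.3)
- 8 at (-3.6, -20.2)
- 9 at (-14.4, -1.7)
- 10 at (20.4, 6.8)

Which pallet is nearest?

7

Distances from (-2.5, -4.8):
4: 15.9 m
5: 6.8 m
6: 12.6 m
7: 3.4 m
8: 15.4 m
9: 11.9 m
10: 22.9 m
Minimum: 7 at 3.4 m.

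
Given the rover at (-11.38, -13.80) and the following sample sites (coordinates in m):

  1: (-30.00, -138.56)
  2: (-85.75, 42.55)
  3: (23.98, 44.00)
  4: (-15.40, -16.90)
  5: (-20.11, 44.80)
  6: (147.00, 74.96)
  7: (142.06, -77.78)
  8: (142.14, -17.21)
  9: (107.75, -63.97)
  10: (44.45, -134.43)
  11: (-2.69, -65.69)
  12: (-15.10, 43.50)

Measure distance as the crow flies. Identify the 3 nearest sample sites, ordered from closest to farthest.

Distances from (-11.38, -13.80):
1: √((-18.62)² + (-124.76)²) = √(346.7044 + 15565.0576) = 126.14 m
2: √((-74.37)² + (56.35)²) = √(5530.8969 + 3175.3225) = 93.31 m
3: √((35.36)² + (57.80)²) = √(1250.3296 + 3340.8400) = 67.76 m
4: √((-4.02)² + (-3.10)²) = √(16.1604 + 9.6100) = 5.08 m
5: √((-8.73)² + (58.60)²) = √(76.2129 + 3433.9600) = 59.25 m
6: √((158.38)² + (88.76)²) = √(25084.2244 + 7878.3376) = 181.56 m
7: √((153.44)² + (-63.98)²) = √(23543.8336 + 4093.4404) = 166.24 m
8: √((153.52)² + (-3.41)²) = √(23568.3904 + 11.6281) = 153.56 m
9: √((119.13)² + (-50.17)²) = √(14191.9569 + 2517.0289) = 129.26 m
10: √((55.83)² + (-120.63)²) = √(3116.9889 + 14551.5969) = 132.92 m
11: √((8.69)² + (-51.89)²) = √(75.5161 + 2692.5721) = 52.61 m
12: √((-3.72)² + (57.30)²) = √(13.8384 + 3283.2900) = 57.42 m
Sorted: 4 (5.08 m) < 11 (52.61 m) < 12 (57.42 m) < 5 (59.25 m) < 3 (67.76 m) < …

4, 11, 12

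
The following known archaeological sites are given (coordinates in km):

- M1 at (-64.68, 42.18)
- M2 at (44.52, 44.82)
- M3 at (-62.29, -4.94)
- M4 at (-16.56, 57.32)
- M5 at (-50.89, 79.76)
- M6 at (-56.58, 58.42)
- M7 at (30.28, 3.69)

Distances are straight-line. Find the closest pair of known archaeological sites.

M1 and M6

Pairwise distances:
M1–M6: 18.15 km
M5–M6: 22.09 km
M1–M5: 40.03 km
M4–M6: 40.04 km
M4–M5: 41.01 km
M2–M7: 43.53 km
M1–M3: 47.18 km
M1–M4: 50.45 km
M2–M4: 62.35 km
M3–M6: 63.62 km
M4–M7: 71.21 km
M3–M4: 77.25 km
M3–M5: 85.46 km
M3–M7: 92.97 km
M2–M5: 101.61 km
M2–M6: 102.01 km
M1–M7: 102.46 km
M6–M7: 102.66 km
M1–M2: 109.23 km
M5–M7: 111.24 km
M2–M3: 117.83 km
Closest pair: M1–M6 at 18.15 km.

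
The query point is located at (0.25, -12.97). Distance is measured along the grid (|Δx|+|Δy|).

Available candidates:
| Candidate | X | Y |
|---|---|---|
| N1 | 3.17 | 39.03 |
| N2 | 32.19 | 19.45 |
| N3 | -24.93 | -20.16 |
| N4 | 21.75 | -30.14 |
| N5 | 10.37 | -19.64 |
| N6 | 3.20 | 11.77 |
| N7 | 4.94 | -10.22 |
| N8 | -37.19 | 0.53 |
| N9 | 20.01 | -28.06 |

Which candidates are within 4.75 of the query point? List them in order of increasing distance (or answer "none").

Distances from (0.25, -12.97):
N1: |2.92| + |52.00| = 2.92 + 52.00 = 54.92
N2: |31.94| + |32.42| = 31.94 + 32.42 = 64.36
N3: |-25.18| + |-7.19| = 25.18 + 7.19 = 32.37
N4: |21.50| + |-17.17| = 21.50 + 17.17 = 38.67
N5: |10.12| + |-6.67| = 10.12 + 6.67 = 16.79
N6: |2.95| + |24.74| = 2.95 + 24.74 = 27.69
N7: |4.69| + |2.75| = 4.69 + 2.75 = 7.44
N8: |-37.44| + |13.50| = 37.44 + 13.50 = 50.94
N9: |19.76| + |-15.09| = 19.76 + 15.09 = 34.85
Threshold 4.75: none within range.

none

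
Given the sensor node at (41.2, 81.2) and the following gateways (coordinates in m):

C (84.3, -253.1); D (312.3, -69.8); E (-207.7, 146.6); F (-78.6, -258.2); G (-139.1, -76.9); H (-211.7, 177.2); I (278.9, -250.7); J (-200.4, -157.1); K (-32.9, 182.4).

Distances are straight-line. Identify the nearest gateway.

Distances from (41.2, 81.2):
C: 337.1 m
D: 310.3 m
E: 257.3 m
F: 359.9 m
G: 239.8 m
H: 270.5 m
I: 408.2 m
J: 339.3 m
K: 125.4 m
Minimum: K at 125.4 m.

K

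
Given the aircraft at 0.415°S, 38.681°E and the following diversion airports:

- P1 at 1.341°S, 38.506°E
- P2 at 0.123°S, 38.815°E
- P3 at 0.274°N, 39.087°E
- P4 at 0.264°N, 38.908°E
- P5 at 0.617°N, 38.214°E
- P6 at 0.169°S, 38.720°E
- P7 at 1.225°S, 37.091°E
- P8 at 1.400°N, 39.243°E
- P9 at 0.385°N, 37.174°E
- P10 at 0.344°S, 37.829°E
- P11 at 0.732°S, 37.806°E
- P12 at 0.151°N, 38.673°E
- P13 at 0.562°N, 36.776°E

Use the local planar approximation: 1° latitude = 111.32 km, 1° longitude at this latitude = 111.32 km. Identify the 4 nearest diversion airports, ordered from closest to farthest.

Distances from 0.415°S, 38.681°E:
P1: √((-0.926·111.32)² + (-0.175·111.32)²) = √(10625.96470 + 379.50936) = 104.907 km
P2: √((0.292·111.32)² + (0.134·111.32)²) = √(1056.60363 + 222.51331) = 35.765 km
P3: √((0.689·111.32)² + (0.406·111.32)²) = √(5882.81023 + 2042.67118) = 89.025 km
P4: √((0.679·111.32)² + (0.227·111.32)²) = √(5713.28572 + 638.55471) = 79.698 km
P5: √((1.032·111.32)² + (-0.467·111.32)²) = √(13197.92907 + 2702.58994) = 126.097 km
P6: √((0.246·111.32)² + (0.039·111.32)²) = √(749.92289 + 18.84845) = 27.727 km
P7: √((-0.810·111.32)² + (-1.590·111.32)²) = √(8130.48463 + 31328.57520) = 198.643 km
P8: √((1.815·111.32)² + (0.562·111.32)²) = √(40822.50530 + 3913.98382) = 211.510 km
P9: √((0.800·111.32)² + (-1.507·111.32)²) = √(7930.97114 + 28143.16261) = 189.932 km
P10: √((0.071·111.32)² + (-0.852·111.32)²) = √(62.46879 + 8995.50574) = 95.173 km
P11: √((-0.317·111.32)² + (-0.875·111.32)²) = √(1245.27400 + 9487.73402) = 103.600 km
P12: √((0.566·111.32)² + (-0.008·111.32)²) = √(3969.89717 + 0.79310) = 63.013 km
P13: √((0.977·111.32)² + (-1.905·111.32)²) = √(11828.65929 + 44971.39457) = 238.328 km
Sorted: P6 (27.727 km) < P2 (35.765 km) < P12 (63.013 km) < P4 (79.698 km) < P3 (89.025 km) < P10 (95.173 km) < …

P6, P2, P12, P4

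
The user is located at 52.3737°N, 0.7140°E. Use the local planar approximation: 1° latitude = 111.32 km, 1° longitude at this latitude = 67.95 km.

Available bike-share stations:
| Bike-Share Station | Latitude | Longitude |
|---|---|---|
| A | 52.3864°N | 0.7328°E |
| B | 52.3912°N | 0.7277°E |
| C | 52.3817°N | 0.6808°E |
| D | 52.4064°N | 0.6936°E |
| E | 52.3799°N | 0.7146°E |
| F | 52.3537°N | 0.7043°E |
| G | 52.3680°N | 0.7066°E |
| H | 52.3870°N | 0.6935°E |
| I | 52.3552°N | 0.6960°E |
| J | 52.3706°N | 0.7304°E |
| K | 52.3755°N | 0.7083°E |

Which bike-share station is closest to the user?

Distances from 52.3737°N, 0.7140°E:
A: √((0.0127·111.32)² + (0.0188·67.95)²) = √(1.998729 + 1.631904) = 1.9054 km
B: √((0.0175·111.32)² + (0.0137·67.95)²) = √(3.795094 + 0.866603) = 2.1591 km
C: √((0.0080·111.32)² + (-0.0332·67.95)²) = √(0.793097 + 5.089265) = 2.4254 km
D: √((0.0327·111.32)² + (-0.0204·67.95)²) = √(13.250794 + 1.921495) = 3.8952 km
E: √((0.0062·111.32)² + (0.0006·67.95)²) = √(0.476354 + 0.001662) = 0.6914 km
F: √((-0.0200·111.32)² + (-0.0097·67.95)²) = √(4.956857 + 0.434433) = 2.3219 km
G: √((-0.0057·111.32)² + (-0.0074·67.95)²) = √(0.402621 + 0.252838) = 0.8096 km
H: √((0.0133·111.32)² + (-0.0205·67.95)²) = √(2.192046 + 1.940379) = 2.0328 km
I: √((-0.0185·111.32)² + (-0.0180·67.95)²) = √(4.241211 + 1.495974) = 2.3952 km
J: √((-0.0031·111.32)² + (0.0164·67.95)²) = √(0.119088 + 1.241843) = 1.1666 km
K: √((0.0018·111.32)² + (-0.0057·67.95)²) = √(0.040151 + 0.150013) = 0.4361 km
Minimum: K at 0.4361 km.

K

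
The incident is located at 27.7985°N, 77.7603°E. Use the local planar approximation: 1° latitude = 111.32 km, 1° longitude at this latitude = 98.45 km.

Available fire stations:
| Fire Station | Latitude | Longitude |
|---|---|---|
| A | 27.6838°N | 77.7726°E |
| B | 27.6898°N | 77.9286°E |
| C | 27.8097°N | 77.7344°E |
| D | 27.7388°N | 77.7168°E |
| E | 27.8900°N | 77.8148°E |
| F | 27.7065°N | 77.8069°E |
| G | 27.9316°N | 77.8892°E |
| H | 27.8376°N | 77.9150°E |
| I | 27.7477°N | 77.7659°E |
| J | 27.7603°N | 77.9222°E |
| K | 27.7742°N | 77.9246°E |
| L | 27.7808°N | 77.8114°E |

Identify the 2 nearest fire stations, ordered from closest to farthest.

C, L

Distances from 27.7985°N, 77.7603°E:
A: √((-0.1147·111.32)² + (0.0123·98.45)²) = √(163.032141 + 1.466364) = 12.8257 km
B: √((-0.1087·111.32)² + (0.1683·98.45)²) = √(146.421713 + 274.536235) = 20.5173 km
C: √((0.0112·111.32)² + (-0.0259·98.45)²) = √(1.554470 + 6.501761) = 2.8384 km
D: √((-0.0597·111.32)² + (-0.0435·98.45)²) = √(44.166711 + 18.340449) = 7.9061 km
E: √((0.0915·111.32)² + (0.0545·98.45)²) = √(103.750114 + 28.788859) = 11.5126 km
F: √((-0.0920·111.32)² + (0.0466·98.45)²) = √(104.887093 + 21.047634) = 11.2221 km
G: √((0.1331·111.32)² + (0.1289·98.45)²) = √(219.534362 + 161.041303) = 19.5083 km
H: √((0.0391·111.32)² + (0.1547·98.45)²) = √(18.945231 + 231.959449) = 15.8400 km
I: √((-0.0508·111.32)² + (0.0056·98.45)²) = √(31.979658 + 0.303954) = 5.6819 km
J: √((-0.0382·111.32)² + (0.1619·98.45)²) = √(18.083110 + 254.053474) = 16.4966 km
K: √((-0.0243·111.32)² + (0.1643·98.45)²) = √(7.317436 + 261.641462) = 16.4000 km
L: √((-0.0177·111.32)² + (0.0511·98.45)²) = √(3.882334 + 25.308898) = 5.4029 km
Sorted: C (2.8384 km) < L (5.4029 km) < I (5.6819 km) < D (7.9061 km) < …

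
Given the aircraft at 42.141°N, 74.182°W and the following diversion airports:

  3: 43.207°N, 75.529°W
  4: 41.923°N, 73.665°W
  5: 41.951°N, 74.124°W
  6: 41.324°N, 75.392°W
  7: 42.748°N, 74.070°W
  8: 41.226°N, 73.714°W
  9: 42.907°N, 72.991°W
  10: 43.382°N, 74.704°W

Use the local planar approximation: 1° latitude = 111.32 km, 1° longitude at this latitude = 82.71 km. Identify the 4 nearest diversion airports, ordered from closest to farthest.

Distances from 42.141°N, 74.182°W:
3: √((1.066·111.32)² + (-1.347·82.71)²) = √(14081.88537 + 12412.27054) = 162.770 km
4: √((-0.218·111.32)² + (0.517·82.71)²) = √(588.92418 + 1828.50911) = 49.167 km
5: √((-0.190·111.32)² + (0.058·82.71)²) = √(447.35634 + 23.01294) = 21.688 km
6: √((-0.817·111.32)² + (-1.210·82.71)²) = √(8271.61874 + 10015.82626) = 135.231 km
7: √((0.607·111.32)² + (0.112·82.71)²) = √(4565.87248 + 85.81280) = 68.203 km
8: √((-0.915·111.32)² + (0.468·82.71)²) = √(10375.01142 + 1498.33094) = 108.965 km
9: √((0.766·111.32)² + (1.191·82.71)²) = √(7271.16391 + 9703.74923) = 130.288 km
10: √((1.241·111.32)² + (-0.522·82.71)²) = √(19084.90306 + 1864.04781) = 144.738 km
Sorted: 5 (21.688 km) < 4 (49.167 km) < 7 (68.203 km) < 8 (108.965 km) < 9 (130.288 km) < 6 (135.231 km) < …

5, 4, 7, 8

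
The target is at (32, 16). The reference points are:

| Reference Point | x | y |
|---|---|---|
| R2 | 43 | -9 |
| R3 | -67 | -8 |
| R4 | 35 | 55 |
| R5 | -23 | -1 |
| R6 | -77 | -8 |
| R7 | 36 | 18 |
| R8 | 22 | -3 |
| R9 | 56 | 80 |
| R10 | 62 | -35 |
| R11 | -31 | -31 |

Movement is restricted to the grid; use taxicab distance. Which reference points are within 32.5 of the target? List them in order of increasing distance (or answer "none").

Distances from (32, 16):
R2: 36
R3: 123
R4: 42
R5: 72
R6: 133
R7: 6
R8: 29
R9: 88
R10: 81
R11: 110
Threshold 32.5: R7 (6), R8 (29) are within range.

R7, R8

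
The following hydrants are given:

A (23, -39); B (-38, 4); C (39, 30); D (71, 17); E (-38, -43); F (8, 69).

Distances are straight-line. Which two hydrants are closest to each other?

Pairwise distances:
A–B: √((-61)² + (43)²) = √(3721.000 + 1849.000) = 74.6
A–C: √((16)² + (69)²) = √(256.000 + 4761.000) = 70.8
A–D: √((48)² + (56)²) = √(2304.000 + 3136.000) = 73.8
A–E: √((-61)² + (-4)²) = √(3721.000 + 16.000) = 61.1
A–F: √((-15)² + (108)²) = √(225.000 + 11664.000) = 109.0
B–C: √((77)² + (26)²) = √(5929.000 + 676.000) = 81.3
B–D: √((109)² + (13)²) = √(11881.000 + 169.000) = 109.8
B–E: √((0)² + (-47)²) = √(0.000 + 2209.000) = 47.0
B–F: √((46)² + (65)²) = √(2116.000 + 4225.000) = 79.6
C–D: √((32)² + (-13)²) = √(1024.000 + 169.000) = 34.5
C–E: √((-77)² + (-73)²) = √(5929.000 + 5329.000) = 106.1
C–F: √((-31)² + (39)²) = √(961.000 + 1521.000) = 49.8
D–E: √((-109)² + (-60)²) = √(11881.000 + 3600.000) = 124.4
D–F: √((-63)² + (52)²) = √(3969.000 + 2704.000) = 81.7
E–F: √((46)² + (112)²) = √(2116.000 + 12544.000) = 121.1
Closest pair: C–D at 34.5.

C and D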